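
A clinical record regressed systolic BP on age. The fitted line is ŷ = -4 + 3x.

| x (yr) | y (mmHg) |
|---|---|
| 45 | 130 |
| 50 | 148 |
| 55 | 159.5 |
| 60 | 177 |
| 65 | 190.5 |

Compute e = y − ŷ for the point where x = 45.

ŷ = -4 + 3·45 = 131
e = 130 − 131 = -1

e = -1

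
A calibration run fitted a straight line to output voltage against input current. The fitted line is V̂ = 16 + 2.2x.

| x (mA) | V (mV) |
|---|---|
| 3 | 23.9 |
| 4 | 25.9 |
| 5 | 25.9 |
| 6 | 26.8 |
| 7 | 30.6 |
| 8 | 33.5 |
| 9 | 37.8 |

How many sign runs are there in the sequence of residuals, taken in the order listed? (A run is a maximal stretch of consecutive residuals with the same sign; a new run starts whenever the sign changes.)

3 runs

x=3: V̂ = 16 + 2.2·3 = 22.6; e = 23.9 − 22.6 = 1.3
x=4: V̂ = 16 + 2.2·4 = 24.8; e = 25.9 − 24.8 = 1.1
x=5: V̂ = 16 + 2.2·5 = 27; e = 25.9 − 27 = -1.1
x=6: V̂ = 16 + 2.2·6 = 29.2; e = 26.8 − 29.2 = -2.4
x=7: V̂ = 16 + 2.2·7 = 31.4; e = 30.6 − 31.4 = -0.8
x=8: V̂ = 16 + 2.2·8 = 33.6; e = 33.5 − 33.6 = -0.1
x=9: V̂ = 16 + 2.2·9 = 35.8; e = 37.8 − 35.8 = 2
Signs: + + − − − − +
Runs: +×2, −×4, +×1 → 3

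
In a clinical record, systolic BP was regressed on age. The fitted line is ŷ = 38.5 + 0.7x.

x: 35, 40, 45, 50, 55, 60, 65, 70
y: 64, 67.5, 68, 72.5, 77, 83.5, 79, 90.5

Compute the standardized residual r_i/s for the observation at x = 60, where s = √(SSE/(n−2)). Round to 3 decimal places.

x=35: ŷ = 38.5 + 0.7·35 = 63; r = 64 − 63 = 1
x=40: ŷ = 38.5 + 0.7·40 = 66.5; r = 67.5 − 66.5 = 1
x=45: ŷ = 38.5 + 0.7·45 = 70; r = 68 − 70 = -2
x=50: ŷ = 38.5 + 0.7·50 = 73.5; r = 72.5 − 73.5 = -1
x=55: ŷ = 38.5 + 0.7·55 = 77; r = 77 − 77 = 0
x=60: ŷ = 38.5 + 0.7·60 = 80.5; r = 83.5 − 80.5 = 3
x=65: ŷ = 38.5 + 0.7·65 = 84; r = 79 − 84 = -5
x=70: ŷ = 38.5 + 0.7·70 = 87.5; r = 90.5 − 87.5 = 3
SSE = 1 + 1 + 4 + 1 + 0 + 9 + 25 + 9 = 50
s = √(50/6) = 2.88675
r/s = 3 / 2.88675 = 1.039

1.039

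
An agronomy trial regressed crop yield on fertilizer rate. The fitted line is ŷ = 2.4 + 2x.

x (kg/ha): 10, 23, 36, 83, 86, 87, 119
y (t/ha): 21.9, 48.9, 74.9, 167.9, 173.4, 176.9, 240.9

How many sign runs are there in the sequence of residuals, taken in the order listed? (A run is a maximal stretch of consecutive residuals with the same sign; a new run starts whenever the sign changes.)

x=10: ŷ = 2.4 + 2·10 = 22.4; e = 21.9 − 22.4 = -0.5
x=23: ŷ = 2.4 + 2·23 = 48.4; e = 48.9 − 48.4 = 0.5
x=36: ŷ = 2.4 + 2·36 = 74.4; e = 74.9 − 74.4 = 0.5
x=83: ŷ = 2.4 + 2·83 = 168.4; e = 167.9 − 168.4 = -0.5
x=86: ŷ = 2.4 + 2·86 = 174.4; e = 173.4 − 174.4 = -1
x=87: ŷ = 2.4 + 2·87 = 176.4; e = 176.9 − 176.4 = 0.5
x=119: ŷ = 2.4 + 2·119 = 240.4; e = 240.9 − 240.4 = 0.5
Signs: − + + − − + +
Runs: −×1, +×2, −×2, +×2 → 4

4 runs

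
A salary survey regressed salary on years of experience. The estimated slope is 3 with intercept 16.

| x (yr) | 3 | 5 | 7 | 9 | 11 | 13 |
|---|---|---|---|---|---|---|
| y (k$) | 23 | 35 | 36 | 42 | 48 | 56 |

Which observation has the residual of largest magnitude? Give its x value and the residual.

x = 5, e = 4

x=3: ŷ = 16 + 3·3 = 25; e = 23 − 25 = -2
x=5: ŷ = 16 + 3·5 = 31; e = 35 − 31 = 4
x=7: ŷ = 16 + 3·7 = 37; e = 36 − 37 = -1
x=9: ŷ = 16 + 3·9 = 43; e = 42 − 43 = -1
x=11: ŷ = 16 + 3·11 = 49; e = 48 − 49 = -1
x=13: ŷ = 16 + 3·13 = 55; e = 56 − 55 = 1
Largest |e| is 4 at x = 5, residual 4.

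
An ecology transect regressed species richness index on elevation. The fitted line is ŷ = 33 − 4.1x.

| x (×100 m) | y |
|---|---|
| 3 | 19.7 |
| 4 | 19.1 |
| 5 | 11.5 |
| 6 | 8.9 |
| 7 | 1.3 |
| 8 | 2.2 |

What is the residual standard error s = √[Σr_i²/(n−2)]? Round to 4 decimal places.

s = 2.3184

x=3: ŷ = 33 − 4.1·3 = 20.7; r = 19.7 − 20.7 = -1
x=4: ŷ = 33 − 4.1·4 = 16.6; r = 19.1 − 16.6 = 2.5
x=5: ŷ = 33 − 4.1·5 = 12.5; r = 11.5 − 12.5 = -1
x=6: ŷ = 33 − 4.1·6 = 8.4; r = 8.9 − 8.4 = 0.5
x=7: ŷ = 33 − 4.1·7 = 4.3; r = 1.3 − 4.3 = -3
x=8: ŷ = 33 − 4.1·8 = 0.2; r = 2.2 − 0.2 = 2
SSE = 1 + 6.25 + 1 + 0.25 + 9 + 4 = 21.5
s = √(21.5/4) = √5.375 ≈ 2.3184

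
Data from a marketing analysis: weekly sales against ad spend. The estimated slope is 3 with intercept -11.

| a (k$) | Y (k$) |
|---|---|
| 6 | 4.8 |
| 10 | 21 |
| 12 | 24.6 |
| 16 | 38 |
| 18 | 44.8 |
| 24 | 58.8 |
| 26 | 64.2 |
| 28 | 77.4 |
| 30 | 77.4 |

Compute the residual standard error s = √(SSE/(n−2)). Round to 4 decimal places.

s = 2.6142

a=6: Ŷ = -11 + 3·6 = 7; e = 4.8 − 7 = -2.2
a=10: Ŷ = -11 + 3·10 = 19; e = 21 − 19 = 2
a=12: Ŷ = -11 + 3·12 = 25; e = 24.6 − 25 = -0.4
a=16: Ŷ = -11 + 3·16 = 37; e = 38 − 37 = 1
a=18: Ŷ = -11 + 3·18 = 43; e = 44.8 − 43 = 1.8
a=24: Ŷ = -11 + 3·24 = 61; e = 58.8 − 61 = -2.2
a=26: Ŷ = -11 + 3·26 = 67; e = 64.2 − 67 = -2.8
a=28: Ŷ = -11 + 3·28 = 73; e = 77.4 − 73 = 4.4
a=30: Ŷ = -11 + 3·30 = 79; e = 77.4 − 79 = -1.6
SSE = 4.84 + 4 + 0.16 + 1 + 3.24 + 4.84 + 7.84 + 19.36 + 2.56 = 47.84
s = √(47.84/7) = √6.83429 ≈ 2.6142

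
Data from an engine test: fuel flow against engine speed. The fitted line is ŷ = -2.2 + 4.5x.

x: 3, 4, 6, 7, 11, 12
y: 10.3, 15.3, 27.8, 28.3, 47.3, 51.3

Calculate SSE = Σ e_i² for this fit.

SSE = 11.5

x=3: ŷ = -2.2 + 4.5·3 = 11.3; e = 10.3 − 11.3 = -1
x=4: ŷ = -2.2 + 4.5·4 = 15.8; e = 15.3 − 15.8 = -0.5
x=6: ŷ = -2.2 + 4.5·6 = 24.8; e = 27.8 − 24.8 = 3
x=7: ŷ = -2.2 + 4.5·7 = 29.3; e = 28.3 − 29.3 = -1
x=11: ŷ = -2.2 + 4.5·11 = 47.3; e = 47.3 − 47.3 = 0
x=12: ŷ = -2.2 + 4.5·12 = 51.8; e = 51.3 − 51.8 = -0.5
SSE = 1 + 0.25 + 9 + 1 + 0 + 0.25 = 11.5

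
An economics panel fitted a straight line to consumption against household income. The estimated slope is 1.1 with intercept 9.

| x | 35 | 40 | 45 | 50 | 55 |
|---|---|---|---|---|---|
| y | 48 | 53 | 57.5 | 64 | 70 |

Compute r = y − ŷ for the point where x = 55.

r = 0.5

ŷ = 9 + 1.1·55 = 69.5
r = 70 − 69.5 = 0.5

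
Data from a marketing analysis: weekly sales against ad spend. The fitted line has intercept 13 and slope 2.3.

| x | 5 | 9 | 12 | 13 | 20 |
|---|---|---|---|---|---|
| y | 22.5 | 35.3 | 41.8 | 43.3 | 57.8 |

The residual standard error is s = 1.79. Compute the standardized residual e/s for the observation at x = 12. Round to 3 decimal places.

ŷ = 13 + 2.3·12 = 40.6
e = 41.8 − 40.6 = 1.2
e/s = 1.2 / 1.79 = 0.670

0.670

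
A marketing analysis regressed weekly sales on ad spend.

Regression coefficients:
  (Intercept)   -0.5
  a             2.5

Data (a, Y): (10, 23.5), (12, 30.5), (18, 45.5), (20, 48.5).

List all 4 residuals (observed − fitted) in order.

a=10: Ŷ = -0.5 + 2.5·10 = 24.5; e = 23.5 − 24.5 = -1
a=12: Ŷ = -0.5 + 2.5·12 = 29.5; e = 30.5 − 29.5 = 1
a=18: Ŷ = -0.5 + 2.5·18 = 44.5; e = 45.5 − 44.5 = 1
a=20: Ŷ = -0.5 + 2.5·20 = 49.5; e = 48.5 − 49.5 = -1

-1, 1, 1, -1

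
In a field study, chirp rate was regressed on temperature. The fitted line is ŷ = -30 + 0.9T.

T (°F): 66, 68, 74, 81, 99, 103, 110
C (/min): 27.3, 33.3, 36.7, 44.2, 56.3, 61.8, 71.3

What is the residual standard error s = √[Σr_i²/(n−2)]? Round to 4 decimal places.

s = 2.2118

T=66: ŷ = -30 + 0.9·66 = 29.4; r = 27.3 − 29.4 = -2.1
T=68: ŷ = -30 + 0.9·68 = 31.2; r = 33.3 − 31.2 = 2.1
T=74: ŷ = -30 + 0.9·74 = 36.6; r = 36.7 − 36.6 = 0.1
T=81: ŷ = -30 + 0.9·81 = 42.9; r = 44.2 − 42.9 = 1.3
T=99: ŷ = -30 + 0.9·99 = 59.1; r = 56.3 − 59.1 = -2.8
T=103: ŷ = -30 + 0.9·103 = 62.7; r = 61.8 − 62.7 = -0.9
T=110: ŷ = -30 + 0.9·110 = 69; r = 71.3 − 69 = 2.3
SSE = 4.41 + 4.41 + 0.01 + 1.69 + 7.84 + 0.81 + 5.29 = 24.46
s = √(24.46/5) = √4.892 ≈ 2.2118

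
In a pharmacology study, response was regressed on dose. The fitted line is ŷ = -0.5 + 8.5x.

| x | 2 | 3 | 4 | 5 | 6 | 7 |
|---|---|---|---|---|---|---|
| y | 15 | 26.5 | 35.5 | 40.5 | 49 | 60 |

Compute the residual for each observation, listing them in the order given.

x=2: ŷ = -0.5 + 8.5·2 = 16.5; e = 15 − 16.5 = -1.5
x=3: ŷ = -0.5 + 8.5·3 = 25; e = 26.5 − 25 = 1.5
x=4: ŷ = -0.5 + 8.5·4 = 33.5; e = 35.5 − 33.5 = 2
x=5: ŷ = -0.5 + 8.5·5 = 42; e = 40.5 − 42 = -1.5
x=6: ŷ = -0.5 + 8.5·6 = 50.5; e = 49 − 50.5 = -1.5
x=7: ŷ = -0.5 + 8.5·7 = 59; e = 60 − 59 = 1

-1.5, 1.5, 2, -1.5, -1.5, 1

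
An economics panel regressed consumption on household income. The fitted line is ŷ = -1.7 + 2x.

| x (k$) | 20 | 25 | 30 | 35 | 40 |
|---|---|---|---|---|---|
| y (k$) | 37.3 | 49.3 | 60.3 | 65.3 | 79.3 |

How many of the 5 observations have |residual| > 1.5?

x=20: ŷ = -1.7 + 2·20 = 38.3; r = 37.3 − 38.3 = -1
x=25: ŷ = -1.7 + 2·25 = 48.3; r = 49.3 − 48.3 = 1
x=30: ŷ = -1.7 + 2·30 = 58.3; r = 60.3 − 58.3 = 2
x=35: ŷ = -1.7 + 2·35 = 68.3; r = 65.3 − 68.3 = -3
x=40: ŷ = -1.7 + 2·40 = 78.3; r = 79.3 − 78.3 = 1
|r| > 1.5: x=30 (|r|=2), x=35 (|r|=3) → 2

2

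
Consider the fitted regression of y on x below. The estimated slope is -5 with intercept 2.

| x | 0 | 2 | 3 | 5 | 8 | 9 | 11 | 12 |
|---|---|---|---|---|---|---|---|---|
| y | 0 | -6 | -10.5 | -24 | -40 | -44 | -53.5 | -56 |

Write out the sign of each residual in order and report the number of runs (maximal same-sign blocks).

x=0: ŷ = 2 − 5·0 = 2; r = 0 − 2 = -2
x=2: ŷ = 2 − 5·2 = -8; r = -6 − (-8) = 2
x=3: ŷ = 2 − 5·3 = -13; r = -10.5 − (-13) = 2.5
x=5: ŷ = 2 − 5·5 = -23; r = -24 − (-23) = -1
x=8: ŷ = 2 − 5·8 = -38; r = -40 − (-38) = -2
x=9: ŷ = 2 − 5·9 = -43; r = -44 − (-43) = -1
x=11: ŷ = 2 − 5·11 = -53; r = -53.5 − (-53) = -0.5
x=12: ŷ = 2 − 5·12 = -58; r = -56 − (-58) = 2
Signs: − + + − − − − +
Runs: −×1, +×2, −×4, +×1 → 4

4 runs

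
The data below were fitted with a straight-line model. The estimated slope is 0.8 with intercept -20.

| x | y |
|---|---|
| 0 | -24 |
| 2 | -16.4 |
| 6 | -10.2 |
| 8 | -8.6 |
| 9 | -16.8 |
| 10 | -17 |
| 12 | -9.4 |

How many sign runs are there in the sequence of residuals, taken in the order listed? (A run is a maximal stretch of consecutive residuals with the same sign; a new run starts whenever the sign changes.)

x=0: ŷ = -20 + 0.8·0 = -20; e = -24 − (-20) = -4
x=2: ŷ = -20 + 0.8·2 = -18.4; e = -16.4 − (-18.4) = 2
x=6: ŷ = -20 + 0.8·6 = -15.2; e = -10.2 − (-15.2) = 5
x=8: ŷ = -20 + 0.8·8 = -13.6; e = -8.6 − (-13.6) = 5
x=9: ŷ = -20 + 0.8·9 = -12.8; e = -16.8 − (-12.8) = -4
x=10: ŷ = -20 + 0.8·10 = -12; e = -17 − (-12) = -5
x=12: ŷ = -20 + 0.8·12 = -10.4; e = -9.4 − (-10.4) = 1
Signs: − + + + − − +
Runs: −×1, +×3, −×2, +×1 → 4

4 runs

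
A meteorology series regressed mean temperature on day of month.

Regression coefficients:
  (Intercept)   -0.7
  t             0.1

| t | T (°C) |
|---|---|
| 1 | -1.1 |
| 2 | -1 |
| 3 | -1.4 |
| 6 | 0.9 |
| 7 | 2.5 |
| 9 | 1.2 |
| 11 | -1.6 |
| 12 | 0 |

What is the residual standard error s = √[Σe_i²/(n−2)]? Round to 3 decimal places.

s = 1.528

t=1: T̂ = -0.7 + 0.1·1 = -0.6; e = -1.1 − (-0.6) = -0.5
t=2: T̂ = -0.7 + 0.1·2 = -0.5; e = -1 − (-0.5) = -0.5
t=3: T̂ = -0.7 + 0.1·3 = -0.4; e = -1.4 − (-0.4) = -1
t=6: T̂ = -0.7 + 0.1·6 = -0.1; e = 0.9 − (-0.1) = 1
t=7: T̂ = -0.7 + 0.1·7 = 0; e = 2.5 − 0 = 2.5
t=9: T̂ = -0.7 + 0.1·9 = 0.2; e = 1.2 − 0.2 = 1
t=11: T̂ = -0.7 + 0.1·11 = 0.4; e = -1.6 − 0.4 = -2
t=12: T̂ = -0.7 + 0.1·12 = 0.5; e = 0 − 0.5 = -0.5
SSE = 0.25 + 0.25 + 1 + 1 + 6.25 + 1 + 4 + 0.25 = 14
s = √(14/6) = √2.33333 ≈ 1.528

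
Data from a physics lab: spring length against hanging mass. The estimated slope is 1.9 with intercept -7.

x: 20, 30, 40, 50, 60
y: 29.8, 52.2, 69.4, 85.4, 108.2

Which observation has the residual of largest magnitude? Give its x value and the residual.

x=20: ŷ = -7 + 1.9·20 = 31; r = 29.8 − 31 = -1.2
x=30: ŷ = -7 + 1.9·30 = 50; r = 52.2 − 50 = 2.2
x=40: ŷ = -7 + 1.9·40 = 69; r = 69.4 − 69 = 0.4
x=50: ŷ = -7 + 1.9·50 = 88; r = 85.4 − 88 = -2.6
x=60: ŷ = -7 + 1.9·60 = 107; r = 108.2 − 107 = 1.2
Largest |r| is 2.6 at x = 50, residual -2.6.

x = 50, r = -2.6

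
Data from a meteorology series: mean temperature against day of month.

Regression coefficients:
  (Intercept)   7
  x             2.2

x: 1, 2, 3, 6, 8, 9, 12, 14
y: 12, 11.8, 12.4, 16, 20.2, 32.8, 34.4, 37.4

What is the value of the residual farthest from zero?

r = 6

x=1: ŷ = 7 + 2.2·1 = 9.2; r = 12 − 9.2 = 2.8
x=2: ŷ = 7 + 2.2·2 = 11.4; r = 11.8 − 11.4 = 0.4
x=3: ŷ = 7 + 2.2·3 = 13.6; r = 12.4 − 13.6 = -1.2
x=6: ŷ = 7 + 2.2·6 = 20.2; r = 16 − 20.2 = -4.2
x=8: ŷ = 7 + 2.2·8 = 24.6; r = 20.2 − 24.6 = -4.4
x=9: ŷ = 7 + 2.2·9 = 26.8; r = 32.8 − 26.8 = 6
x=12: ŷ = 7 + 2.2·12 = 33.4; r = 34.4 − 33.4 = 1
x=14: ŷ = 7 + 2.2·14 = 37.8; r = 37.4 − 37.8 = -0.4
Largest |r| is 6 at x = 9, residual 6.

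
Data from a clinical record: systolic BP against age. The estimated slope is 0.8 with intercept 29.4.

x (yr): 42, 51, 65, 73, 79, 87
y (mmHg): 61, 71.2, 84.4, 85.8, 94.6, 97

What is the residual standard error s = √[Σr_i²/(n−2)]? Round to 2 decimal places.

x=42: ŷ = 29.4 + 0.8·42 = 63; r = 61 − 63 = -2
x=51: ŷ = 29.4 + 0.8·51 = 70.2; r = 71.2 − 70.2 = 1
x=65: ŷ = 29.4 + 0.8·65 = 81.4; r = 84.4 − 81.4 = 3
x=73: ŷ = 29.4 + 0.8·73 = 87.8; r = 85.8 − 87.8 = -2
x=79: ŷ = 29.4 + 0.8·79 = 92.6; r = 94.6 − 92.6 = 2
x=87: ŷ = 29.4 + 0.8·87 = 99; r = 97 − 99 = -2
SSE = 4 + 1 + 9 + 4 + 4 + 4 = 26
s = √(26/4) = √6.5 ≈ 2.55

s = 2.55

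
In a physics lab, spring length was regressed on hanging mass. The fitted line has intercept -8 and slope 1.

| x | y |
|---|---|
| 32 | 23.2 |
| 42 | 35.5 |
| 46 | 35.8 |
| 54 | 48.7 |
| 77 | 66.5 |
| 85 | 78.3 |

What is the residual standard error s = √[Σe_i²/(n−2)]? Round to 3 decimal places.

x=32: ŷ = -8 + 32 = 24; e = 23.2 − 24 = -0.8
x=42: ŷ = -8 + 42 = 34; e = 35.5 − 34 = 1.5
x=46: ŷ = -8 + 46 = 38; e = 35.8 − 38 = -2.2
x=54: ŷ = -8 + 54 = 46; e = 48.7 − 46 = 2.7
x=77: ŷ = -8 + 77 = 69; e = 66.5 − 69 = -2.5
x=85: ŷ = -8 + 85 = 77; e = 78.3 − 77 = 1.3
SSE = 0.64 + 2.25 + 4.84 + 7.29 + 6.25 + 1.69 = 22.96
s = √(22.96/4) = √5.74 ≈ 2.396

s = 2.396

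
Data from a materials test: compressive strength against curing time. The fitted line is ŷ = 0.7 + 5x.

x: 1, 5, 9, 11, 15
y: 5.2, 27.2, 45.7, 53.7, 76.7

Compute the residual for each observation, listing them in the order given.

x=1: ŷ = 0.7 + 5·1 = 5.7; e = 5.2 − 5.7 = -0.5
x=5: ŷ = 0.7 + 5·5 = 25.7; e = 27.2 − 25.7 = 1.5
x=9: ŷ = 0.7 + 5·9 = 45.7; e = 45.7 − 45.7 = 0
x=11: ŷ = 0.7 + 5·11 = 55.7; e = 53.7 − 55.7 = -2
x=15: ŷ = 0.7 + 5·15 = 75.7; e = 76.7 − 75.7 = 1

-0.5, 1.5, 0, -2, 1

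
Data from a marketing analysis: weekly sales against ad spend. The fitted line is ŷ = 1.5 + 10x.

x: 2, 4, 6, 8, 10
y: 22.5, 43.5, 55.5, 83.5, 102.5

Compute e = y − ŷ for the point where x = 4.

e = 2

ŷ = 1.5 + 10·4 = 41.5
e = 43.5 − 41.5 = 2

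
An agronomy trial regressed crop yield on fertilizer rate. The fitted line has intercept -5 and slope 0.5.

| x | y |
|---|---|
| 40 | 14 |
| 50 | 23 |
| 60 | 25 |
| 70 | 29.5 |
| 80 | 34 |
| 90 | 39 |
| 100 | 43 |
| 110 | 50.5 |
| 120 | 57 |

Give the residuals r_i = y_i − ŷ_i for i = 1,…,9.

-1, 3, 0, -0.5, -1, -1, -2, 0.5, 2

x=40: ŷ = -5 + 0.5·40 = 15; r = 14 − 15 = -1
x=50: ŷ = -5 + 0.5·50 = 20; r = 23 − 20 = 3
x=60: ŷ = -5 + 0.5·60 = 25; r = 25 − 25 = 0
x=70: ŷ = -5 + 0.5·70 = 30; r = 29.5 − 30 = -0.5
x=80: ŷ = -5 + 0.5·80 = 35; r = 34 − 35 = -1
x=90: ŷ = -5 + 0.5·90 = 40; r = 39 − 40 = -1
x=100: ŷ = -5 + 0.5·100 = 45; r = 43 − 45 = -2
x=110: ŷ = -5 + 0.5·110 = 50; r = 50.5 − 50 = 0.5
x=120: ŷ = -5 + 0.5·120 = 55; r = 57 − 55 = 2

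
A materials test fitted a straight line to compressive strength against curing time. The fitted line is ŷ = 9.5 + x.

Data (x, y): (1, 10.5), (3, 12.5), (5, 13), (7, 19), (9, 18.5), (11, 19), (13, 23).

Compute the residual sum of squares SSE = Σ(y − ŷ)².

SSE = 11

x=1: ŷ = 9.5 + 1 = 10.5; e = 10.5 − 10.5 = 0
x=3: ŷ = 9.5 + 3 = 12.5; e = 12.5 − 12.5 = 0
x=5: ŷ = 9.5 + 5 = 14.5; e = 13 − 14.5 = -1.5
x=7: ŷ = 9.5 + 7 = 16.5; e = 19 − 16.5 = 2.5
x=9: ŷ = 9.5 + 9 = 18.5; e = 18.5 − 18.5 = 0
x=11: ŷ = 9.5 + 11 = 20.5; e = 19 − 20.5 = -1.5
x=13: ŷ = 9.5 + 13 = 22.5; e = 23 − 22.5 = 0.5
SSE = 0 + 0 + 2.25 + 6.25 + 0 + 2.25 + 0.25 = 11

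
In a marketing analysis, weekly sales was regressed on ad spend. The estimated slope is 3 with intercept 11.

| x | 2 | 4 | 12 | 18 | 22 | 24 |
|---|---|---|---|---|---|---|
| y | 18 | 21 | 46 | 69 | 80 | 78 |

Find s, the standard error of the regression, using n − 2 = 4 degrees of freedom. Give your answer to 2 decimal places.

x=2: ŷ = 11 + 3·2 = 17; e = 18 − 17 = 1
x=4: ŷ = 11 + 3·4 = 23; e = 21 − 23 = -2
x=12: ŷ = 11 + 3·12 = 47; e = 46 − 47 = -1
x=18: ŷ = 11 + 3·18 = 65; e = 69 − 65 = 4
x=22: ŷ = 11 + 3·22 = 77; e = 80 − 77 = 3
x=24: ŷ = 11 + 3·24 = 83; e = 78 − 83 = -5
SSE = 1 + 4 + 1 + 16 + 9 + 25 = 56
s = √(56/4) = √14 ≈ 3.74

s = 3.74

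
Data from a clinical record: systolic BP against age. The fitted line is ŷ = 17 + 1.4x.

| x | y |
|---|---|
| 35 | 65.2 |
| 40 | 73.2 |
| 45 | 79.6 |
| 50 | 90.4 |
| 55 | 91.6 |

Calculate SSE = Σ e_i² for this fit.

SSE = 18.16

x=35: ŷ = 17 + 1.4·35 = 66; e = 65.2 − 66 = -0.8
x=40: ŷ = 17 + 1.4·40 = 73; e = 73.2 − 73 = 0.2
x=45: ŷ = 17 + 1.4·45 = 80; e = 79.6 − 80 = -0.4
x=50: ŷ = 17 + 1.4·50 = 87; e = 90.4 − 87 = 3.4
x=55: ŷ = 17 + 1.4·55 = 94; e = 91.6 − 94 = -2.4
SSE = 0.64 + 0.04 + 0.16 + 11.56 + 5.76 = 18.16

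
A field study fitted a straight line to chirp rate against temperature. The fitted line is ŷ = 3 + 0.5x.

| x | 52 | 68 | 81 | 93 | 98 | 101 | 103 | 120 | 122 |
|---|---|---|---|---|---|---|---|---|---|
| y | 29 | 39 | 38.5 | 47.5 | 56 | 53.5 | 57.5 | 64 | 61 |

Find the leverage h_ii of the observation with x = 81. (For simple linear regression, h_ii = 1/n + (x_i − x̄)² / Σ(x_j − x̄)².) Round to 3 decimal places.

h = 0.146

x̄ = (52 + 68 + 81 + 93 + 98 + 101 + 103 + 120 + 122)/9 = 93.1111
Σ(x − x̄)² = 1690.12 + 630.568 + 146.679 + 0.0123457 + 23.9012 + 62.2346 + 97.7901 + 723.012 + 834.568 = 4208.89
h = 1/9 + (-12.1111)²/4208.89 = 0.111111 + 0.0348498 = 0.146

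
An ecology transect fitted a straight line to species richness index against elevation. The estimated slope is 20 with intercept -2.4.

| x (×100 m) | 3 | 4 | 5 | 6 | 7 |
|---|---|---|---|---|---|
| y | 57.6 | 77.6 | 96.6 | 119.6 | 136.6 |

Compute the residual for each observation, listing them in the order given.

0, 0, -1, 2, -1

x=3: ŷ = -2.4 + 20·3 = 57.6; r = 57.6 − 57.6 = 0
x=4: ŷ = -2.4 + 20·4 = 77.6; r = 77.6 − 77.6 = 0
x=5: ŷ = -2.4 + 20·5 = 97.6; r = 96.6 − 97.6 = -1
x=6: ŷ = -2.4 + 20·6 = 117.6; r = 119.6 − 117.6 = 2
x=7: ŷ = -2.4 + 20·7 = 137.6; r = 136.6 − 137.6 = -1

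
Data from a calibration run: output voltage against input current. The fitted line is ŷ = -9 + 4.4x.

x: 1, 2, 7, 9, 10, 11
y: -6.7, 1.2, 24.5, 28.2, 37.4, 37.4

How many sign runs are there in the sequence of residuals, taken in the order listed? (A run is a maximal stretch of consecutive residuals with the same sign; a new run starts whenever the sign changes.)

5 runs

x=1: ŷ = -9 + 4.4·1 = -4.6; r = -6.7 − (-4.6) = -2.1
x=2: ŷ = -9 + 4.4·2 = -0.2; r = 1.2 − (-0.2) = 1.4
x=7: ŷ = -9 + 4.4·7 = 21.8; r = 24.5 − 21.8 = 2.7
x=9: ŷ = -9 + 4.4·9 = 30.6; r = 28.2 − 30.6 = -2.4
x=10: ŷ = -9 + 4.4·10 = 35; r = 37.4 − 35 = 2.4
x=11: ŷ = -9 + 4.4·11 = 39.4; r = 37.4 − 39.4 = -2
Signs: − + + − + −
Runs: −×1, +×2, −×1, +×1, −×1 → 5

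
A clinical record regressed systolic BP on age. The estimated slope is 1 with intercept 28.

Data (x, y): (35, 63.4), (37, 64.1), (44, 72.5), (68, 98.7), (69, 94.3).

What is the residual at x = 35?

e = 0.4

ŷ = 28 + 35 = 63
e = 63.4 − 63 = 0.4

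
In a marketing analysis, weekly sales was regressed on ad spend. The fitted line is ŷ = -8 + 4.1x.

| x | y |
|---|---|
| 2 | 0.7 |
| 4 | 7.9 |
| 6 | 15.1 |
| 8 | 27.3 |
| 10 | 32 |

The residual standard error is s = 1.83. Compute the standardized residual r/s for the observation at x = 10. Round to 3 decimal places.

-0.546

ŷ = -8 + 4.1·10 = 33
r = 32 − 33 = -1
r/s = -1 / 1.83 = -0.546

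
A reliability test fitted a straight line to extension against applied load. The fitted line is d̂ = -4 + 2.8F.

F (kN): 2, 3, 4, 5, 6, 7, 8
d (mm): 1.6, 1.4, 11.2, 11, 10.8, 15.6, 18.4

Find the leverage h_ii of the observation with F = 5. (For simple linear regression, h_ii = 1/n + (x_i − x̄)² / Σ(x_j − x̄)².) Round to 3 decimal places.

h = 0.143

F̄ = (2 + 3 + 4 + 5 + 6 + 7 + 8)/7 = 5
Σ(F − F̄)² = 9 + 4 + 1 + 0 + 1 + 4 + 9 = 28
h = 1/7 + (0)²/28 = 0.142857 + 0 = 0.143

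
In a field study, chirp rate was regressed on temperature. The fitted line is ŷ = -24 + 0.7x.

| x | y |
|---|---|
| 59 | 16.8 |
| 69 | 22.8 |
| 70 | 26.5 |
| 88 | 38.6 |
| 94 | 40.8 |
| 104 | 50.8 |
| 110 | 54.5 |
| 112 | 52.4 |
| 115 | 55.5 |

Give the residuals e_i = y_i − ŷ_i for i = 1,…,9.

-0.5, -1.5, 1.5, 1, -1, 2, 1.5, -2, -1

x=59: ŷ = -24 + 0.7·59 = 17.3; e = 16.8 − 17.3 = -0.5
x=69: ŷ = -24 + 0.7·69 = 24.3; e = 22.8 − 24.3 = -1.5
x=70: ŷ = -24 + 0.7·70 = 25; e = 26.5 − 25 = 1.5
x=88: ŷ = -24 + 0.7·88 = 37.6; e = 38.6 − 37.6 = 1
x=94: ŷ = -24 + 0.7·94 = 41.8; e = 40.8 − 41.8 = -1
x=104: ŷ = -24 + 0.7·104 = 48.8; e = 50.8 − 48.8 = 2
x=110: ŷ = -24 + 0.7·110 = 53; e = 54.5 − 53 = 1.5
x=112: ŷ = -24 + 0.7·112 = 54.4; e = 52.4 − 54.4 = -2
x=115: ŷ = -24 + 0.7·115 = 56.5; e = 55.5 − 56.5 = -1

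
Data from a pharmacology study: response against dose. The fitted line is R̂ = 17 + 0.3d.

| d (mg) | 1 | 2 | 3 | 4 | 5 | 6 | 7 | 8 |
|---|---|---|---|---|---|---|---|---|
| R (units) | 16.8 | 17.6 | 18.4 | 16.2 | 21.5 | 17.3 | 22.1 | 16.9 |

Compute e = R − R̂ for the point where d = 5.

e = 3

R̂ = 17 + 0.3·5 = 18.5
e = 21.5 − 18.5 = 3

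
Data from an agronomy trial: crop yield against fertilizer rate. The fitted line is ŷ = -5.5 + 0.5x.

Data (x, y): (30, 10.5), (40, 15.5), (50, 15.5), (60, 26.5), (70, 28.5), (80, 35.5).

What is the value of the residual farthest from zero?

x=30: ŷ = -5.5 + 0.5·30 = 9.5; r = 10.5 − 9.5 = 1
x=40: ŷ = -5.5 + 0.5·40 = 14.5; r = 15.5 − 14.5 = 1
x=50: ŷ = -5.5 + 0.5·50 = 19.5; r = 15.5 − 19.5 = -4
x=60: ŷ = -5.5 + 0.5·60 = 24.5; r = 26.5 − 24.5 = 2
x=70: ŷ = -5.5 + 0.5·70 = 29.5; r = 28.5 − 29.5 = -1
x=80: ŷ = -5.5 + 0.5·80 = 34.5; r = 35.5 − 34.5 = 1
Largest |r| is 4 at x = 50, residual -4.

r = -4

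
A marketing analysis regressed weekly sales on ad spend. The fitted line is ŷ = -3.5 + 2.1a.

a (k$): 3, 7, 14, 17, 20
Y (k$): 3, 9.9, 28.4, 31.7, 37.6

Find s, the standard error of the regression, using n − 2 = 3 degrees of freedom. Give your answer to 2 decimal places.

s = 1.74

a=3: ŷ = -3.5 + 2.1·3 = 2.8; r = 3 − 2.8 = 0.2
a=7: ŷ = -3.5 + 2.1·7 = 11.2; r = 9.9 − 11.2 = -1.3
a=14: ŷ = -3.5 + 2.1·14 = 25.9; r = 28.4 − 25.9 = 2.5
a=17: ŷ = -3.5 + 2.1·17 = 32.2; r = 31.7 − 32.2 = -0.5
a=20: ŷ = -3.5 + 2.1·20 = 38.5; r = 37.6 − 38.5 = -0.9
SSE = 0.04 + 1.69 + 6.25 + 0.25 + 0.81 = 9.04
s = √(9.04/3) = √3.01333 ≈ 1.74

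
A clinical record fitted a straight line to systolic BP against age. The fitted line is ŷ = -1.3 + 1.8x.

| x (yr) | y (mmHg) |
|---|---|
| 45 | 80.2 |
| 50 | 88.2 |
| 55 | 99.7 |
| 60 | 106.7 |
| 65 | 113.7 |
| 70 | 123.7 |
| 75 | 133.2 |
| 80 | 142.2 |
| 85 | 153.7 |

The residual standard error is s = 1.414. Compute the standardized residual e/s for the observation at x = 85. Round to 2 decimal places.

1.41

ŷ = -1.3 + 1.8·85 = 151.7
e = 153.7 − 151.7 = 2
e/s = 2 / 1.414 = 1.41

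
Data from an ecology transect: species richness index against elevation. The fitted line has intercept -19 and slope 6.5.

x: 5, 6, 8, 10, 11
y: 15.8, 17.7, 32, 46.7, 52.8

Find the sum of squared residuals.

x=5: ŷ = -19 + 6.5·5 = 13.5; r = 15.8 − 13.5 = 2.3
x=6: ŷ = -19 + 6.5·6 = 20; r = 17.7 − 20 = -2.3
x=8: ŷ = -19 + 6.5·8 = 33; r = 32 − 33 = -1
x=10: ŷ = -19 + 6.5·10 = 46; r = 46.7 − 46 = 0.7
x=11: ŷ = -19 + 6.5·11 = 52.5; r = 52.8 − 52.5 = 0.3
SSE = 5.29 + 5.29 + 1 + 0.49 + 0.09 = 12.16

SSE = 12.16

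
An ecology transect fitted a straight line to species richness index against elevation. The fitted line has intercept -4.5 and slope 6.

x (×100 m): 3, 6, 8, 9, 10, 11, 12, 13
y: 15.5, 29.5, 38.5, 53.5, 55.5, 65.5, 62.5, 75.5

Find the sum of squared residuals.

x=3: ŷ = -4.5 + 6·3 = 13.5; r = 15.5 − 13.5 = 2
x=6: ŷ = -4.5 + 6·6 = 31.5; r = 29.5 − 31.5 = -2
x=8: ŷ = -4.5 + 6·8 = 43.5; r = 38.5 − 43.5 = -5
x=9: ŷ = -4.5 + 6·9 = 49.5; r = 53.5 − 49.5 = 4
x=10: ŷ = -4.5 + 6·10 = 55.5; r = 55.5 − 55.5 = 0
x=11: ŷ = -4.5 + 6·11 = 61.5; r = 65.5 − 61.5 = 4
x=12: ŷ = -4.5 + 6·12 = 67.5; r = 62.5 − 67.5 = -5
x=13: ŷ = -4.5 + 6·13 = 73.5; r = 75.5 − 73.5 = 2
SSE = 4 + 4 + 25 + 16 + 0 + 16 + 25 + 4 = 94

SSE = 94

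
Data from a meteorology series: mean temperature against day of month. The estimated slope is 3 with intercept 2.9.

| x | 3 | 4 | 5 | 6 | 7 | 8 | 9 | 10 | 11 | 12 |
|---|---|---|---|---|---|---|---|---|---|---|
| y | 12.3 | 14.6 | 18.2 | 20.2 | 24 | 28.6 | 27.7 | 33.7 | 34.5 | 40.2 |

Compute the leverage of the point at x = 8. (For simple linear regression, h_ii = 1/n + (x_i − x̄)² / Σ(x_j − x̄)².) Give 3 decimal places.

x̄ = (3 + 4 + 5 + 6 + 7 + 8 + 9 + 10 + 11 + 12)/10 = 7.5
Σ(x − x̄)² = 20.25 + 12.25 + 6.25 + 2.25 + 0.25 + 0.25 + 2.25 + 6.25 + 12.25 + 20.25 = 82.5
h = 1/10 + (0.5)²/82.5 = 0.1 + 0.0030303 = 0.103

h = 0.103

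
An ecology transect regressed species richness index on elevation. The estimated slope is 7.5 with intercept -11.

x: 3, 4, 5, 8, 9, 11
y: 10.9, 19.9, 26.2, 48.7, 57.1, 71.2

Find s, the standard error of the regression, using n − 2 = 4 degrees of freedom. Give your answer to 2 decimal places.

s = 0.67

x=3: ŷ = -11 + 7.5·3 = 11.5; r = 10.9 − 11.5 = -0.6
x=4: ŷ = -11 + 7.5·4 = 19; r = 19.9 − 19 = 0.9
x=5: ŷ = -11 + 7.5·5 = 26.5; r = 26.2 − 26.5 = -0.3
x=8: ŷ = -11 + 7.5·8 = 49; r = 48.7 − 49 = -0.3
x=9: ŷ = -11 + 7.5·9 = 56.5; r = 57.1 − 56.5 = 0.6
x=11: ŷ = -11 + 7.5·11 = 71.5; r = 71.2 − 71.5 = -0.3
SSE = 0.36 + 0.81 + 0.09 + 0.09 + 0.36 + 0.09 = 1.8
s = √(1.8/4) = √0.45 ≈ 0.67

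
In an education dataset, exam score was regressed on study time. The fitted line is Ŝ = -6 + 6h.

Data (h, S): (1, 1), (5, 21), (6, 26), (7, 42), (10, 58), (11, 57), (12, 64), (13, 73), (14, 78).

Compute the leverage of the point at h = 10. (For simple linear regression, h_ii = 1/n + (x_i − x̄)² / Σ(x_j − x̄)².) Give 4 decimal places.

h = 0.1212

h̄ = (1 + 5 + 6 + 7 + 10 + 11 + 12 + 13 + 14)/9 = 8.77778
Σ(h − h̄)² = 60.4938 + 14.2716 + 7.71605 + 3.16049 + 1.49383 + 4.93827 + 10.3827 + 17.8272 + 27.2716 = 147.556
h = 1/9 + (1.22222)²/147.556 = 0.111111 + 0.0101238 = 0.1212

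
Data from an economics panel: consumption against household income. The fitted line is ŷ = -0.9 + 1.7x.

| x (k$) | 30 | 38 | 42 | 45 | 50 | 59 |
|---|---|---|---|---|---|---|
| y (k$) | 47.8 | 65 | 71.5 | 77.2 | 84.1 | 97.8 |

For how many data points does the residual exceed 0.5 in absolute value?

x=30: ŷ = -0.9 + 1.7·30 = 50.1; e = 47.8 − 50.1 = -2.3
x=38: ŷ = -0.9 + 1.7·38 = 63.7; e = 65 − 63.7 = 1.3
x=42: ŷ = -0.9 + 1.7·42 = 70.5; e = 71.5 − 70.5 = 1
x=45: ŷ = -0.9 + 1.7·45 = 75.6; e = 77.2 − 75.6 = 1.6
x=50: ŷ = -0.9 + 1.7·50 = 84.1; e = 84.1 − 84.1 = 0
x=59: ŷ = -0.9 + 1.7·59 = 99.4; e = 97.8 − 99.4 = -1.6
|e| > 0.5: x=30 (|e|=2.3), x=38 (|e|=1.3), x=42 (|e|=1), x=45 (|e|=1.6), x=59 (|e|=1.6) → 5

5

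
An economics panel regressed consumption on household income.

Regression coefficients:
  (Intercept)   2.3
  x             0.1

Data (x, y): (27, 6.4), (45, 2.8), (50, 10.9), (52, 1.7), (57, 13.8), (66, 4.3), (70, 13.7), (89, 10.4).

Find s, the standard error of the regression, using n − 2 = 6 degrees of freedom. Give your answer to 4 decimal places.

x=27: ŷ = 2.3 + 0.1·27 = 5; r = 6.4 − 5 = 1.4
x=45: ŷ = 2.3 + 0.1·45 = 6.8; r = 2.8 − 6.8 = -4
x=50: ŷ = 2.3 + 0.1·50 = 7.3; r = 10.9 − 7.3 = 3.6
x=52: ŷ = 2.3 + 0.1·52 = 7.5; r = 1.7 − 7.5 = -5.8
x=57: ŷ = 2.3 + 0.1·57 = 8; r = 13.8 − 8 = 5.8
x=66: ŷ = 2.3 + 0.1·66 = 8.9; r = 4.3 − 8.9 = -4.6
x=70: ŷ = 2.3 + 0.1·70 = 9.3; r = 13.7 − 9.3 = 4.4
x=89: ŷ = 2.3 + 0.1·89 = 11.2; r = 10.4 − 11.2 = -0.8
SSE = 1.96 + 16 + 12.96 + 33.64 + 33.64 + 21.16 + 19.36 + 0.64 = 139.36
s = √(139.36/6) = √23.2267 ≈ 4.8194

s = 4.8194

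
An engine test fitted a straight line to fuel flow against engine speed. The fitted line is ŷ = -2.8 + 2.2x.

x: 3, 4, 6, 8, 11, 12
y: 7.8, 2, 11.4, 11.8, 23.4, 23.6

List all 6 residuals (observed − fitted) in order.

4, -4, 1, -3, 2, 0

x=3: ŷ = -2.8 + 2.2·3 = 3.8; e = 7.8 − 3.8 = 4
x=4: ŷ = -2.8 + 2.2·4 = 6; e = 2 − 6 = -4
x=6: ŷ = -2.8 + 2.2·6 = 10.4; e = 11.4 − 10.4 = 1
x=8: ŷ = -2.8 + 2.2·8 = 14.8; e = 11.8 − 14.8 = -3
x=11: ŷ = -2.8 + 2.2·11 = 21.4; e = 23.4 − 21.4 = 2
x=12: ŷ = -2.8 + 2.2·12 = 23.6; e = 23.6 − 23.6 = 0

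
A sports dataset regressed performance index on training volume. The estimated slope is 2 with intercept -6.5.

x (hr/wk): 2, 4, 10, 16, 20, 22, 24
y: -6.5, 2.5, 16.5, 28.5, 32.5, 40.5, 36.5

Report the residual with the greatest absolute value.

r = -5

x=2: ŷ = -6.5 + 2·2 = -2.5; r = -6.5 − (-2.5) = -4
x=4: ŷ = -6.5 + 2·4 = 1.5; r = 2.5 − 1.5 = 1
x=10: ŷ = -6.5 + 2·10 = 13.5; r = 16.5 − 13.5 = 3
x=16: ŷ = -6.5 + 2·16 = 25.5; r = 28.5 − 25.5 = 3
x=20: ŷ = -6.5 + 2·20 = 33.5; r = 32.5 − 33.5 = -1
x=22: ŷ = -6.5 + 2·22 = 37.5; r = 40.5 − 37.5 = 3
x=24: ŷ = -6.5 + 2·24 = 41.5; r = 36.5 − 41.5 = -5
Largest |r| is 5 at x = 24, residual -5.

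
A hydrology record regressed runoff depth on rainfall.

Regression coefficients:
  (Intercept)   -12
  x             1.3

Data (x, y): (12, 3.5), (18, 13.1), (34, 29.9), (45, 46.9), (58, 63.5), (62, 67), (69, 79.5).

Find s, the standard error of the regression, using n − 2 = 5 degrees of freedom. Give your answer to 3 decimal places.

x=12: ŷ = -12 + 1.3·12 = 3.6; r = 3.5 − 3.6 = -0.1
x=18: ŷ = -12 + 1.3·18 = 11.4; r = 13.1 − 11.4 = 1.7
x=34: ŷ = -12 + 1.3·34 = 32.2; r = 29.9 − 32.2 = -2.3
x=45: ŷ = -12 + 1.3·45 = 46.5; r = 46.9 − 46.5 = 0.4
x=58: ŷ = -12 + 1.3·58 = 63.4; r = 63.5 − 63.4 = 0.1
x=62: ŷ = -12 + 1.3·62 = 68.6; r = 67 − 68.6 = -1.6
x=69: ŷ = -12 + 1.3·69 = 77.7; r = 79.5 − 77.7 = 1.8
SSE = 0.01 + 2.89 + 5.29 + 0.16 + 0.01 + 2.56 + 3.24 = 14.16
s = √(14.16/5) = √2.832 ≈ 1.683

s = 1.683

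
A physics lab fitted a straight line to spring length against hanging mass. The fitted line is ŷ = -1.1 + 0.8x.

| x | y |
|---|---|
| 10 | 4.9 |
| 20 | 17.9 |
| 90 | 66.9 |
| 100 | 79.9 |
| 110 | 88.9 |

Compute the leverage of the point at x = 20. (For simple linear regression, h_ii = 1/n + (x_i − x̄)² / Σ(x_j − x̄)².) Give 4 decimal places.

x̄ = (10 + 20 + 90 + 100 + 110)/5 = 66
Σ(x − x̄)² = 3136 + 2116 + 576 + 1156 + 1936 = 8920
h = 1/5 + (-46)²/8920 = 0.2 + 0.23722 = 0.4372

h = 0.4372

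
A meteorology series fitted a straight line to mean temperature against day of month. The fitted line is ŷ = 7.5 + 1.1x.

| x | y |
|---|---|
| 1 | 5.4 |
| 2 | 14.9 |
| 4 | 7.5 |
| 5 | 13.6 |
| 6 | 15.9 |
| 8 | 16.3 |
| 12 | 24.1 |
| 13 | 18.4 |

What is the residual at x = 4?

ŷ = 7.5 + 1.1·4 = 11.9
r = 7.5 − 11.9 = -4.4

r = -4.4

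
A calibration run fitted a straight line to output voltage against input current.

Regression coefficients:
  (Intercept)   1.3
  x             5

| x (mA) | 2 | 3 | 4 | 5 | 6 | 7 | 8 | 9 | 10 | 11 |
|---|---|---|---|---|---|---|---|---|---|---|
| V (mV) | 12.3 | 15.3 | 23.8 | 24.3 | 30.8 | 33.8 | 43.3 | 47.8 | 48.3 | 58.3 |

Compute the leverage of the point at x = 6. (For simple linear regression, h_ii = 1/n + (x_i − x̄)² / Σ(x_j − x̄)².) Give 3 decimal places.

x̄ = (2 + 3 + 4 + 5 + 6 + 7 + 8 + 9 + 10 + 11)/10 = 6.5
Σ(x − x̄)² = 20.25 + 12.25 + 6.25 + 2.25 + 0.25 + 0.25 + 2.25 + 6.25 + 12.25 + 20.25 = 82.5
h = 1/10 + (-0.5)²/82.5 = 0.1 + 0.0030303 = 0.103

h = 0.103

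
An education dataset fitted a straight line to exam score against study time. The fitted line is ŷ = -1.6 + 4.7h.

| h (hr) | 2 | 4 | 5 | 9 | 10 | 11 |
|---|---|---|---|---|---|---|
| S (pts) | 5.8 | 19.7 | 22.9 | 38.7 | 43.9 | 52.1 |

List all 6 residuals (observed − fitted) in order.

-2, 2.5, 1, -2, -1.5, 2

h=2: ŷ = -1.6 + 4.7·2 = 7.8; r = 5.8 − 7.8 = -2
h=4: ŷ = -1.6 + 4.7·4 = 17.2; r = 19.7 − 17.2 = 2.5
h=5: ŷ = -1.6 + 4.7·5 = 21.9; r = 22.9 − 21.9 = 1
h=9: ŷ = -1.6 + 4.7·9 = 40.7; r = 38.7 − 40.7 = -2
h=10: ŷ = -1.6 + 4.7·10 = 45.4; r = 43.9 − 45.4 = -1.5
h=11: ŷ = -1.6 + 4.7·11 = 50.1; r = 52.1 − 50.1 = 2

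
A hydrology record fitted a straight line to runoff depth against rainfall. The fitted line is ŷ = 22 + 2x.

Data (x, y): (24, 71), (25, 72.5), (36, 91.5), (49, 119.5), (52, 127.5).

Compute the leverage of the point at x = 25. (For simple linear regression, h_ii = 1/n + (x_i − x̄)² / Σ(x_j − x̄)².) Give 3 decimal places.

h = 0.418

x̄ = (24 + 25 + 36 + 49 + 52)/5 = 37.2
Σ(x − x̄)² = 174.24 + 148.84 + 1.44 + 139.24 + 219.04 = 682.8
h = 1/5 + (-12.2)²/682.8 = 0.2 + 0.217985 = 0.418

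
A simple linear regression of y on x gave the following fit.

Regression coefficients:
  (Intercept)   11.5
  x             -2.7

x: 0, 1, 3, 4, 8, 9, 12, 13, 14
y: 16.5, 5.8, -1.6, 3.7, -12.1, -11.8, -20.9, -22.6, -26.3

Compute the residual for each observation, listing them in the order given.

5, -3, -5, 3, -2, 1, 0, 1, 0

x=0: ŷ = 11.5 − 2.7·0 = 11.5; e = 16.5 − 11.5 = 5
x=1: ŷ = 11.5 − 2.7·1 = 8.8; e = 5.8 − 8.8 = -3
x=3: ŷ = 11.5 − 2.7·3 = 3.4; e = -1.6 − 3.4 = -5
x=4: ŷ = 11.5 − 2.7·4 = 0.7; e = 3.7 − 0.7 = 3
x=8: ŷ = 11.5 − 2.7·8 = -10.1; e = -12.1 − (-10.1) = -2
x=9: ŷ = 11.5 − 2.7·9 = -12.8; e = -11.8 − (-12.8) = 1
x=12: ŷ = 11.5 − 2.7·12 = -20.9; e = -20.9 − (-20.9) = 0
x=13: ŷ = 11.5 − 2.7·13 = -23.6; e = -22.6 − (-23.6) = 1
x=14: ŷ = 11.5 − 2.7·14 = -26.3; e = -26.3 − (-26.3) = 0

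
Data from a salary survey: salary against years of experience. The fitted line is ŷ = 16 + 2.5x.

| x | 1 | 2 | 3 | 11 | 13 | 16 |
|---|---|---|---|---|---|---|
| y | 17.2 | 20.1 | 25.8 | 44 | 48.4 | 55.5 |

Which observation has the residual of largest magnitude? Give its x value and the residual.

x = 3, r = 2.3

x=1: ŷ = 16 + 2.5·1 = 18.5; r = 17.2 − 18.5 = -1.3
x=2: ŷ = 16 + 2.5·2 = 21; r = 20.1 − 21 = -0.9
x=3: ŷ = 16 + 2.5·3 = 23.5; r = 25.8 − 23.5 = 2.3
x=11: ŷ = 16 + 2.5·11 = 43.5; r = 44 − 43.5 = 0.5
x=13: ŷ = 16 + 2.5·13 = 48.5; r = 48.4 − 48.5 = -0.1
x=16: ŷ = 16 + 2.5·16 = 56; r = 55.5 − 56 = -0.5
Largest |r| is 2.3 at x = 3, residual 2.3.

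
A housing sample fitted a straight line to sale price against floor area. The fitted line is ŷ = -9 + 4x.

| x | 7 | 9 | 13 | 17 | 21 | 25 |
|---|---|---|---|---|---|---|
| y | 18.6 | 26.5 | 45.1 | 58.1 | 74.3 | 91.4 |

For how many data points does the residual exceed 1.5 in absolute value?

x=7: ŷ = -9 + 4·7 = 19; e = 18.6 − 19 = -0.4
x=9: ŷ = -9 + 4·9 = 27; e = 26.5 − 27 = -0.5
x=13: ŷ = -9 + 4·13 = 43; e = 45.1 − 43 = 2.1
x=17: ŷ = -9 + 4·17 = 59; e = 58.1 − 59 = -0.9
x=21: ŷ = -9 + 4·21 = 75; e = 74.3 − 75 = -0.7
x=25: ŷ = -9 + 4·25 = 91; e = 91.4 − 91 = 0.4
|e| > 1.5: x=13 (|e|=2.1) → 1

1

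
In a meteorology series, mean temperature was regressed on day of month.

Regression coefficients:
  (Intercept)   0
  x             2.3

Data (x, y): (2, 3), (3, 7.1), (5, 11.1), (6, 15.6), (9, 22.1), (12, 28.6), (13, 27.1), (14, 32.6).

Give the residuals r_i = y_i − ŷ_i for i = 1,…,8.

x=2: ŷ = 2.3·2 = 4.6; r = 3 − 4.6 = -1.6
x=3: ŷ = 2.3·3 = 6.9; r = 7.1 − 6.9 = 0.2
x=5: ŷ = 2.3·5 = 11.5; r = 11.1 − 11.5 = -0.4
x=6: ŷ = 2.3·6 = 13.8; r = 15.6 − 13.8 = 1.8
x=9: ŷ = 2.3·9 = 20.7; r = 22.1 − 20.7 = 1.4
x=12: ŷ = 2.3·12 = 27.6; r = 28.6 − 27.6 = 1
x=13: ŷ = 2.3·13 = 29.9; r = 27.1 − 29.9 = -2.8
x=14: ŷ = 2.3·14 = 32.2; r = 32.6 − 32.2 = 0.4

-1.6, 0.2, -0.4, 1.8, 1.4, 1, -2.8, 0.4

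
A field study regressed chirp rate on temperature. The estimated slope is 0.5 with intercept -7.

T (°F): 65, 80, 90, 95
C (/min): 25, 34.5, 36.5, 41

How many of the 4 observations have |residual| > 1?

T=65: ŷ = -7 + 0.5·65 = 25.5; r = 25 − 25.5 = -0.5
T=80: ŷ = -7 + 0.5·80 = 33; r = 34.5 − 33 = 1.5
T=90: ŷ = -7 + 0.5·90 = 38; r = 36.5 − 38 = -1.5
T=95: ŷ = -7 + 0.5·95 = 40.5; r = 41 − 40.5 = 0.5
|r| > 1: T=80 (|r|=1.5), T=90 (|r|=1.5) → 2

2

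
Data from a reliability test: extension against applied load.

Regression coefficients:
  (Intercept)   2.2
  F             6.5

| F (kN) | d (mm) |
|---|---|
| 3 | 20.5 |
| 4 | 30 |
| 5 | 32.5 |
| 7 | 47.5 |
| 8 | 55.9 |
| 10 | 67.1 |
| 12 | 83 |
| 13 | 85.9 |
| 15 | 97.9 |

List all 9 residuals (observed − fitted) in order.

F=3: ŷ = 2.2 + 6.5·3 = 21.7; r = 20.5 − 21.7 = -1.2
F=4: ŷ = 2.2 + 6.5·4 = 28.2; r = 30 − 28.2 = 1.8
F=5: ŷ = 2.2 + 6.5·5 = 34.7; r = 32.5 − 34.7 = -2.2
F=7: ŷ = 2.2 + 6.5·7 = 47.7; r = 47.5 − 47.7 = -0.2
F=8: ŷ = 2.2 + 6.5·8 = 54.2; r = 55.9 − 54.2 = 1.7
F=10: ŷ = 2.2 + 6.5·10 = 67.2; r = 67.1 − 67.2 = -0.1
F=12: ŷ = 2.2 + 6.5·12 = 80.2; r = 83 − 80.2 = 2.8
F=13: ŷ = 2.2 + 6.5·13 = 86.7; r = 85.9 − 86.7 = -0.8
F=15: ŷ = 2.2 + 6.5·15 = 99.7; r = 97.9 − 99.7 = -1.8

-1.2, 1.8, -2.2, -0.2, 1.7, -0.1, 2.8, -0.8, -1.8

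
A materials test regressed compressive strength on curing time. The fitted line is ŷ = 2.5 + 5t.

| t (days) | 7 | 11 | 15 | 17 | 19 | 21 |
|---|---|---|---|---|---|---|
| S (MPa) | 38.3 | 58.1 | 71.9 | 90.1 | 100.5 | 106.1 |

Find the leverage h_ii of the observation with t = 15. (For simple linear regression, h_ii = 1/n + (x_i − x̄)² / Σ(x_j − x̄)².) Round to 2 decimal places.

h = 0.17

t̄ = (7 + 11 + 15 + 17 + 19 + 21)/6 = 15
Σ(t − t̄)² = 64 + 16 + 0 + 4 + 16 + 36 = 136
h = 1/6 + (0)²/136 = 0.166667 + 0 = 0.17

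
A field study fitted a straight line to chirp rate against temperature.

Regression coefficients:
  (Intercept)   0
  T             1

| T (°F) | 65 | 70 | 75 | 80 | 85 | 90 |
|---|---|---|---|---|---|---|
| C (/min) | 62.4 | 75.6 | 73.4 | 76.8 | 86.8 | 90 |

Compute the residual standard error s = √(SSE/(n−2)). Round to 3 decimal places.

s = 3.680

T=65: Ĉ = 65 = 65; e = 62.4 − 65 = -2.6
T=70: Ĉ = 70 = 70; e = 75.6 − 70 = 5.6
T=75: Ĉ = 75 = 75; e = 73.4 − 75 = -1.6
T=80: Ĉ = 80 = 80; e = 76.8 − 80 = -3.2
T=85: Ĉ = 85 = 85; e = 86.8 − 85 = 1.8
T=90: Ĉ = 90 = 90; e = 90 − 90 = 0
SSE = 6.76 + 31.36 + 2.56 + 10.24 + 3.24 + 0 = 54.16
s = √(54.16/4) = √13.54 ≈ 3.680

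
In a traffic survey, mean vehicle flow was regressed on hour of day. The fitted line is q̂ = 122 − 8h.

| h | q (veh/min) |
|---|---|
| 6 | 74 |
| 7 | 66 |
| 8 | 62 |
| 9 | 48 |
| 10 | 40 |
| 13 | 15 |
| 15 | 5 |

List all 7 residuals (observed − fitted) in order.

h=6: q̂ = 122 − 8·6 = 74; e = 74 − 74 = 0
h=7: q̂ = 122 − 8·7 = 66; e = 66 − 66 = 0
h=8: q̂ = 122 − 8·8 = 58; e = 62 − 58 = 4
h=9: q̂ = 122 − 8·9 = 50; e = 48 − 50 = -2
h=10: q̂ = 122 − 8·10 = 42; e = 40 − 42 = -2
h=13: q̂ = 122 − 8·13 = 18; e = 15 − 18 = -3
h=15: q̂ = 122 − 8·15 = 2; e = 5 − 2 = 3

0, 0, 4, -2, -2, -3, 3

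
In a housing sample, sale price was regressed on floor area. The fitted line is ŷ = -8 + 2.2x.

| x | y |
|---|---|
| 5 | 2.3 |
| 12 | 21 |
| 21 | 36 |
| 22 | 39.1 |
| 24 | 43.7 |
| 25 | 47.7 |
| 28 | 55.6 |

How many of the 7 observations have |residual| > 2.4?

1

x=5: ŷ = -8 + 2.2·5 = 3; e = 2.3 − 3 = -0.7
x=12: ŷ = -8 + 2.2·12 = 18.4; e = 21 − 18.4 = 2.6
x=21: ŷ = -8 + 2.2·21 = 38.2; e = 36 − 38.2 = -2.2
x=22: ŷ = -8 + 2.2·22 = 40.4; e = 39.1 − 40.4 = -1.3
x=24: ŷ = -8 + 2.2·24 = 44.8; e = 43.7 − 44.8 = -1.1
x=25: ŷ = -8 + 2.2·25 = 47; e = 47.7 − 47 = 0.7
x=28: ŷ = -8 + 2.2·28 = 53.6; e = 55.6 − 53.6 = 2
|e| > 2.4: x=12 (|e|=2.6) → 1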